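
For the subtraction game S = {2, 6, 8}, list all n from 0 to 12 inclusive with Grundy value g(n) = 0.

Compute g(0), g(1), … for moves {2, 6, 8}:
k:     0  1  2  3  4  5  6  7  8  9 10 11 12
g(k):  0  0  1  1  0  0  1  1  2  2  3  3  2
The P-positions (g = 0) in 0..12 are 0, 1, 4, 5.

0, 1, 4, 5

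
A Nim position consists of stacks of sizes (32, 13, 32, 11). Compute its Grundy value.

6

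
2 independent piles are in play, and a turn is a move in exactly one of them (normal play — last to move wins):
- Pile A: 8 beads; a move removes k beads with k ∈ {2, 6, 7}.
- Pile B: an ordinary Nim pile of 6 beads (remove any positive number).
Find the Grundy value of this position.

For pile A, compute g(0), g(1), … with moves {2, 6, 7}:
k:     0  1  2  3  4  5  6  7  8
g(k):  0  0  1  1  0  0  1  1  2
So g(8) = 2.
Pile B is a plain Nim pile of size 6, so its Grundy value is 6.
By the Sprague-Grundy theorem, the Grundy value of a sum of independent games is the XOR of the component values.
Combined value = 2 XOR 6 = 4.

4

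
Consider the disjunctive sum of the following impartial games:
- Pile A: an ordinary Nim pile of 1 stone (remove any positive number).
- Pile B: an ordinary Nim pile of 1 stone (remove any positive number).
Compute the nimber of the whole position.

0

Pile A is a plain Nim pile of size 1, so its Grundy value is 1.
Pile B is a plain Nim pile of size 1, so its Grundy value is 1.
By the Sprague-Grundy theorem, the Grundy value of a sum of independent games is the XOR of the component values.
Combined value = 1 XOR 1 = 0.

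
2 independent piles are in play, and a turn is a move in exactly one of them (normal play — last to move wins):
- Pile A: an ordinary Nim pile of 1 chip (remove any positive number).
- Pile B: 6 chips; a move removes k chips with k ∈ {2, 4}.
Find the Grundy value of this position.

1

Pile A is a plain Nim pile of size 1, so its Grundy value is 1.
For pile B, compute g(0), g(1), … with moves {2, 4}:
g(0) = mex{} = 0
g(1) = mex{} = 0
g(2) = mex{0} = 1
g(3) = mex{0} = 1
g(4) = mex{0,1} = 2
g(5) = mex{0,1} = 2
g(6) = mex{1,2} = 0
So g(6) = 0.
By the Sprague-Grundy theorem, the Grundy value of a sum of independent games is the XOR of the component values.
Combined value = 1 XOR 0 = 1.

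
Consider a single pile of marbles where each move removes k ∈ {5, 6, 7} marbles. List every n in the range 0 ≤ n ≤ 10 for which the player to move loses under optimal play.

Build the Grundy sequence with g(k) = mex{g(k−s) : s ∈ {5, 6, 7}, s ≤ k}:
g(0) = mex{} = 0
g(1) = mex{} = 0
g(2) = mex{} = 0
g(3) = mex{} = 0
g(4) = mex{} = 0
g(5) = mex{0} = 1
g(6) = mex{0} = 1
g(7) = mex{0} = 1
g(8) = mex{0} = 1
g(9) = mex{0} = 1
g(10) = mex{0,1} = 2
The P-positions (g = 0) in 0..10 are 0, 1, 2, 3, 4.

0, 1, 2, 3, 4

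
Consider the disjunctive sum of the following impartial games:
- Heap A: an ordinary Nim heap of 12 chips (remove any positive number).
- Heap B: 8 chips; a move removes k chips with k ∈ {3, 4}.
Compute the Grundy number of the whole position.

12

Heap A is a plain Nim heap of size 12, so its Grundy value is 12.
Grundy values for heap B (subtraction set {3, 4}):
g(0) = mex{} = 0
g(1) = mex{} = 0
g(2) = mex{} = 0
g(3) = mex{0} = 1
g(4) = mex{0} = 1
g(5) = mex{0} = 1
g(6) = mex{0,1} = 2
g(7) = mex{1} = 0
g(8) = mex{1} = 0
So g(8) = 0.
The value of a disjunctive sum is the nim-sum of the parts.
Combined value = 12 ⊕ 0 = 12.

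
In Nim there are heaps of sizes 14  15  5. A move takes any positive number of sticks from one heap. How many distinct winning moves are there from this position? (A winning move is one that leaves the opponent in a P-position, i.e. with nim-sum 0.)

3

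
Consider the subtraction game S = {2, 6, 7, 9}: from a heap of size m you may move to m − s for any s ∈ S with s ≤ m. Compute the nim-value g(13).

2

Grundy values for subtraction set {2, 6, 7, 9}:
g(0) = mex{} = 0
g(1) = mex{} = 0
g(2) = mex{0} = 1
g(3) = mex{0} = 1
g(4) = mex{1} = 0
g(5) = mex{1} = 0
g(6) = mex{0} = 1
g(7) = mex{0} = 1
g(8) = mex{0,1} = 2
g(9) = mex{0,1} = 2
g(10) = mex{0,1,2} = 3
g(11) = mex{0,1,2} = 3
g(12) = mex{0,1,3} = 2
g(13) = mex{0,1,3} = 2
So g(13) = 2.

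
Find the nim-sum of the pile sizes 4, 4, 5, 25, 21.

9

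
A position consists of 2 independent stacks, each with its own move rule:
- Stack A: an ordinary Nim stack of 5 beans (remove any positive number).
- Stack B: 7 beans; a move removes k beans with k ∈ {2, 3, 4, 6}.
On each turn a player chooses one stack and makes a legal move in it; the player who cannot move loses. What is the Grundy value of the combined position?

Stack A is a plain Nim stack of size 5, so its Grundy value is 5.
Grundy values for stack B (subtraction set {2, 3, 4, 6}):
g(0) = mex{} = 0
g(1) = mex{} = 0
g(2) = mex{0} = 1
g(3) = mex{0} = 1
g(4) = mex{0,1} = 2
g(5) = mex{0,1} = 2
g(6) = mex{0,1,2} = 3
g(7) = mex{0,1,2} = 3
So g(7) = 3.
The value of a disjunctive sum is the nim-sum of the parts.
Combined value = 5 ⊕ 3 = 6.

6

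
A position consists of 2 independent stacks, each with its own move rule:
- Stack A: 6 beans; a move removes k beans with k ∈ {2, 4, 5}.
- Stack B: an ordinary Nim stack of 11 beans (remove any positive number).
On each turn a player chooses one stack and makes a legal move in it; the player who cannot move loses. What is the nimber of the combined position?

Build the Grundy sequence for stack A with g(k) = mex{g(k−s) : s ∈ {2, 4, 5}, s ≤ k}:
g(0) = mex{} = 0
g(1) = mex{} = 0
g(2) = mex{0} = 1
g(3) = mex{0} = 1
g(4) = mex{0,1} = 2
g(5) = mex{0,1} = 2
g(6) = mex{0,1,2} = 3
So g(6) = 3.
Stack B is a plain Nim stack of size 11, so its Grundy value is 11.
The value of a disjunctive sum is the nim-sum of the parts.
Combined value = 3 XOR 11 = 8.

8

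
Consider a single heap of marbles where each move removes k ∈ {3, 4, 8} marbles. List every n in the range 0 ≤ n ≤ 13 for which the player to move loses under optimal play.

0, 1, 2, 7, 12, 13

Grundy values for subtraction set {3, 4, 8}:
g(0) = mex{} = 0
g(1) = mex{} = 0
g(2) = mex{} = 0
g(3) = mex{0} = 1
g(4) = mex{0} = 1
g(5) = mex{0} = 1
g(6) = mex{0,1} = 2
g(7) = mex{1} = 0
g(8) = mex{0,1} = 2
g(9) = mex{0,1,2} = 3
g(10) = mex{0,2} = 1
g(11) = mex{0,1,2} = 3
g(12) = mex{1,2,3} = 0
g(13) = mex{1,3} = 0
The P-positions (g = 0) in 0..13 are 0, 1, 2, 7, 12, 13.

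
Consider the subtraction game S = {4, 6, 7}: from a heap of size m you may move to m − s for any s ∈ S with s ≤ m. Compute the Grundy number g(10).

Build the Grundy sequence with g(k) = mex{g(k−s) : s ∈ {4, 6, 7}, s ≤ k}:
g(0) = mex{} = 0
g(1) = mex{} = 0
g(2) = mex{} = 0
g(3) = mex{} = 0
g(4) = mex{0} = 1
g(5) = mex{0} = 1
g(6) = mex{0} = 1
g(7) = mex{0} = 1
g(8) = mex{0,1} = 2
g(9) = mex{0,1} = 2
g(10) = mex{0,1} = 2
So g(10) = 2.

2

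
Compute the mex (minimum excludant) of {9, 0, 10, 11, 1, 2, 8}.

The values 0, 1, 2 are all present; 3 is the first non-negative integer missing from the set.

3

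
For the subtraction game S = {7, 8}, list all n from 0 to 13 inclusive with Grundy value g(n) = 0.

0, 1, 2, 3, 4, 5, 6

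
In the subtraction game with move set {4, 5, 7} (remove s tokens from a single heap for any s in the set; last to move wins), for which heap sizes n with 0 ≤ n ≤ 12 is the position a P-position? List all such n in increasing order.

Compute g(0), g(1), … for moves {4, 5, 7}:
k:     0  1  2  3  4  5  6  7  8  9 10 11 12
g(k):  0  0  0  0  1  1  1  1  2  2  2  0  0
The P-positions (g = 0) in 0..12 are 0, 1, 2, 3, 11, 12.

0, 1, 2, 3, 11, 12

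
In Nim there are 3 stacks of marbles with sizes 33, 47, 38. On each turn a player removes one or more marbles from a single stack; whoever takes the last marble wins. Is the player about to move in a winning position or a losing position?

Nim-sum: 33 XOR 47 XOR 38 = 40.
The nim-sum is 40 ≠ 0, so this is an N-position: the player to move can win.

Winning position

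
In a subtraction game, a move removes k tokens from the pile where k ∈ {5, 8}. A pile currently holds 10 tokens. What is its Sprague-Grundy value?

Compute g(0), g(1), … for moves {5, 8}:
g(0) = mex{} = 0
g(1) = mex{} = 0
g(2) = mex{} = 0
g(3) = mex{} = 0
g(4) = mex{} = 0
g(5) = mex{0} = 1
g(6) = mex{0} = 1
g(7) = mex{0} = 1
g(8) = mex{0} = 1
g(9) = mex{0} = 1
g(10) = mex{0,1} = 2
So g(10) = 2.

2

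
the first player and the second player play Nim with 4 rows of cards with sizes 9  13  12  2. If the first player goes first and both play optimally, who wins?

the first player wins

Nim-sum: 9 ^ 13 ^ 12 ^ 2 = 10.
The nim-sum is 10 ≠ 0, so this is an N-position: the player to move can win; the first player has a winning move.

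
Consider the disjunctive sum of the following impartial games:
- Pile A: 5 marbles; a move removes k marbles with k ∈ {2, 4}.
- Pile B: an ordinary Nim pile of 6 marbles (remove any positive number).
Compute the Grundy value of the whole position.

4

Grundy values for pile A (subtraction set {2, 4}):
g(0) = mex{} = 0
g(1) = mex{} = 0
g(2) = mex{0} = 1
g(3) = mex{0} = 1
g(4) = mex{0,1} = 2
g(5) = mex{0,1} = 2
So g(5) = 2.
Pile B is a plain Nim pile of size 6, so its Grundy value is 6.
By the Sprague-Grundy theorem, the Grundy value of a sum of independent games is the XOR of the component values.
Combined value = 2 XOR 6 = 4.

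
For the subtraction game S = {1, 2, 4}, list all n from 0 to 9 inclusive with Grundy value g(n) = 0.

0, 3, 6, 9

Grundy values for subtraction set {1, 2, 4}:
g(0) = mex{} = 0
g(1) = mex{0} = 1
g(2) = mex{0,1} = 2
g(3) = mex{1,2} = 0
g(4) = mex{0,2} = 1
g(5) = mex{0,1} = 2
g(6) = mex{1,2} = 0
g(7) = mex{0,2} = 1
g(8) = mex{0,1} = 2
g(9) = mex{1,2} = 0
The P-positions (g = 0) in 0..9 are 0, 3, 6, 9.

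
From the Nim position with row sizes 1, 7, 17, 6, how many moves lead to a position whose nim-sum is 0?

1

In binary:
  00001  (1)
  00111  (7)
  10001  (17)
  00110  (6)
  -----
  10001  (17)
The overall nim-sum is X = 17. A row of size p has a winning move iff p XOR X < p (reduce it to p XOR X).
  1: 1 XOR 17 = 16 ≥ 1 — no move.
  7: 7 XOR 17 = 22 ≥ 7 — no move.
  17: 17 XOR 17 = 0 < 17 — winning move (to 0).
  6: 6 XOR 17 = 23 ≥ 6 — no move.
That gives 1 winning move.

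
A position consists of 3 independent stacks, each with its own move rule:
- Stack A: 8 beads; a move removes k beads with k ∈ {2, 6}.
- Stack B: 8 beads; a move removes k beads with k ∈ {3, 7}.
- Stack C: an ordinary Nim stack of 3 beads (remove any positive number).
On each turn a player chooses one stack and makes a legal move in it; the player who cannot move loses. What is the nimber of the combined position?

1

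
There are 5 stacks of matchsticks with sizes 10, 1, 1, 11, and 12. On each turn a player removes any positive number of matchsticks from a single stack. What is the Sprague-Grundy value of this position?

13

Nim-sum: 10 XOR 1 XOR 1 XOR 11 XOR 12 = 13.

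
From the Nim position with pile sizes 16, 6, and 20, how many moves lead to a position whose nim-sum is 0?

Compute the nim-sum pairwise:
16 ⊕ 6 = 22
22 ⊕ 20 = 2
The overall nim-sum is X = 2. A pile of size p has a winning move iff p XOR X < p (reduce it to p XOR X).
  16: 16 XOR 2 = 18 ≥ 16 — no move.
  6: 6 XOR 2 = 4 < 6 — winning move (to 4).
  20: 20 XOR 2 = 22 ≥ 20 — no move.
That gives 1 winning move.

1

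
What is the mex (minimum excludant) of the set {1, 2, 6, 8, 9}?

0 is not in the set, so the mex is 0.

0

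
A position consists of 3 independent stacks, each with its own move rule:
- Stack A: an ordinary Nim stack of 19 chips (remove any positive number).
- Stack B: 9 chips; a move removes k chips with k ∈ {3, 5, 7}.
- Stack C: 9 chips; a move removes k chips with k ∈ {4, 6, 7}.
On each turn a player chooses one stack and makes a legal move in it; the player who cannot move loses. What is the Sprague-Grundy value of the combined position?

18

Stack A is a plain Nim stack of size 19, so its Grundy value is 19.
Grundy values for stack B (subtraction set {3, 5, 7}):
k:     0  1  2  3  4  5  6  7  8  9
g(k):  0  0  0  1  1  1  2  2  2  3
So g(9) = 3.
Grundy values for stack C (subtraction set {4, 6, 7}):
g(0) = mex{} = 0
g(1) = mex{} = 0
g(2) = mex{} = 0
g(3) = mex{} = 0
g(4) = mex{0} = 1
g(5) = mex{0} = 1
g(6) = mex{0} = 1
g(7) = mex{0} = 1
g(8) = mex{0,1} = 2
g(9) = mex{0,1} = 2
So g(9) = 2.
The value of a disjunctive sum is the nim-sum of the parts.
Combined value = 19 ⊕ 3 ⊕ 2 = 18.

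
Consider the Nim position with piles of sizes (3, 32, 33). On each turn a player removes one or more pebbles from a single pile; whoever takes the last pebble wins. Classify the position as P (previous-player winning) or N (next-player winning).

N-position

Nim-sum: 3 XOR 32 XOR 33 = 2.
The nim-sum is 2 ≠ 0, so this is an N-position: the player to move can win.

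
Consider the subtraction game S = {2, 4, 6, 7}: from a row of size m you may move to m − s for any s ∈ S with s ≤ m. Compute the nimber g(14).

Compute g(0), g(1), … for moves {2, 4, 6, 7}:
k:     0  1  2  3  4  5  6  7  8  9 10 11 12 13 14
g(k):  0  0  1  1  2  2  3  3  4  0  0  1  1  2  2
So g(14) = 2.

2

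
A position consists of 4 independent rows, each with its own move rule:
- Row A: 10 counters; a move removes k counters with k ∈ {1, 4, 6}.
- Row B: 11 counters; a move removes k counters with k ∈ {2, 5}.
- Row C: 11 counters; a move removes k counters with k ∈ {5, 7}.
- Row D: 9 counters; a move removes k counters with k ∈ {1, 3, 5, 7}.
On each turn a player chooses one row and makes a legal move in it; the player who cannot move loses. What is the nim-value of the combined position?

3

For row A, compute g(0), g(1), … with moves {1, 4, 6}:
k:     0  1  2  3  4  5  6  7  8  9 10
g(k):  0  1  0  1  2  0  1  0  1  2  0
So g(10) = 0.
Build the Grundy sequence for row B with g(k) = mex{g(k−s) : s ∈ {2, 5}, s ≤ k}:
g(0) = mex{} = 0
g(1) = mex{} = 0
g(2) = mex{0} = 1
g(3) = mex{0} = 1
g(4) = mex{1} = 0
g(5) = mex{0,1} = 2
g(6) = mex{0} = 1
g(7) = mex{1,2} = 0
g(8) = mex{1} = 0
g(9) = mex{0} = 1
g(10) = mex{0,2} = 1
g(11) = mex{1} = 0
So g(11) = 0.
For row C, compute g(0), g(1), … with moves {5, 7}:
g(0) = mex{} = 0
g(1) = mex{} = 0
g(2) = mex{} = 0
g(3) = mex{} = 0
g(4) = mex{} = 0
g(5) = mex{0} = 1
g(6) = mex{0} = 1
g(7) = mex{0} = 1
g(8) = mex{0} = 1
g(9) = mex{0} = 1
g(10) = mex{0,1} = 2
g(11) = mex{0,1} = 2
So g(11) = 2.
For row D, compute g(0), g(1), … with moves {1, 3, 5, 7}:
g(0) = mex{} = 0
g(1) = mex{0} = 1
g(2) = mex{1} = 0
g(3) = mex{0} = 1
g(4) = mex{1} = 0
g(5) = mex{0} = 1
g(6) = mex{1} = 0
g(7) = mex{0} = 1
g(8) = mex{1} = 0
g(9) = mex{0} = 1
So g(9) = 1.
The value of a disjunctive sum is the nim-sum of the parts.
Combined value = 0 ⊕ 0 ⊕ 2 ⊕ 1 = 3.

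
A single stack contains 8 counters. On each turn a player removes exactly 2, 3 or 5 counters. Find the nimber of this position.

0

Build the Grundy sequence with g(k) = mex{g(k−s) : s ∈ {2, 3, 5}, s ≤ k}:
g(0) = mex{} = 0
g(1) = mex{} = 0
g(2) = mex{0} = 1
g(3) = mex{0} = 1
g(4) = mex{0,1} = 2
g(5) = mex{0,1} = 2
g(6) = mex{0,1,2} = 3
g(7) = mex{1,2} = 0
g(8) = mex{1,2,3} = 0
So g(8) = 0.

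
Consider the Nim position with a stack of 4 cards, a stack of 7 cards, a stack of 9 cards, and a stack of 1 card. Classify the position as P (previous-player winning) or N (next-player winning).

N-position

Nim-sum: 4 XOR 7 XOR 9 XOR 1 = 11.
The nim-sum is 11 ≠ 0, so this is an N-position: the player to move can win.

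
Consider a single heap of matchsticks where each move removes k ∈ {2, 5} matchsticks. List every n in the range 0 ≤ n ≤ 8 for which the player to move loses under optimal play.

0, 1, 4, 7, 8

Build the Grundy sequence with g(k) = mex{g(k−s) : s ∈ {2, 5}, s ≤ k}:
k:     0  1  2  3  4  5  6  7  8
g(k):  0  0  1  1  0  2  1  0  0
The P-positions (g = 0) in 0..8 are 0, 1, 4, 7, 8.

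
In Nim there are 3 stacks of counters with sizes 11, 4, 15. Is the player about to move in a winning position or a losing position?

Losing position

In binary:
  1011  (11)
  0100  (4)
  1111  (15)
  ----
  0000  (0)
The nim-sum is 0, so this is a P-position: the player to move is in a losing position under optimal play.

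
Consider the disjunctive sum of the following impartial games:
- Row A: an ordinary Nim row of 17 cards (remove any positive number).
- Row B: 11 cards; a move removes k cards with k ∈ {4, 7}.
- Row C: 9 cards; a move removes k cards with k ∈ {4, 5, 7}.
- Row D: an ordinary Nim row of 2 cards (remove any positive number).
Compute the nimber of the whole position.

17

Row A is a plain Nim row of size 17, so its Grundy value is 17.
Grundy values for row B (subtraction set {4, 7}):
g(0) = mex{} = 0
g(1) = mex{} = 0
g(2) = mex{} = 0
g(3) = mex{} = 0
g(4) = mex{0} = 1
g(5) = mex{0} = 1
g(6) = mex{0} = 1
g(7) = mex{0} = 1
g(8) = mex{0,1} = 2
g(9) = mex{0,1} = 2
g(10) = mex{0,1} = 2
g(11) = mex{1} = 0
So g(11) = 0.
For row C, compute g(0), g(1), … with moves {4, 5, 7}:
k:     0  1  2  3  4  5  6  7  8  9
g(k):  0  0  0  0  1  1  1  1  2  2
So g(9) = 2.
Row D is a plain Nim row of size 2, so its Grundy value is 2.
By the Sprague-Grundy theorem, the Grundy value of a sum of independent games is the XOR of the component values.
Combined value = 17 ⊕ 0 ⊕ 2 ⊕ 2 = 17.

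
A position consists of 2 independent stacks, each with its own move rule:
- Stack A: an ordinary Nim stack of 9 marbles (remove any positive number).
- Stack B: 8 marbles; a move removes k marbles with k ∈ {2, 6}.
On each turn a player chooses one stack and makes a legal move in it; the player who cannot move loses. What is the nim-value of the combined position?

Stack A is a plain Nim stack of size 9, so its Grundy value is 9.
Grundy values for stack B (subtraction set {2, 6}):
g(0) = mex{} = 0
g(1) = mex{} = 0
g(2) = mex{0} = 1
g(3) = mex{0} = 1
g(4) = mex{1} = 0
g(5) = mex{1} = 0
g(6) = mex{0} = 1
g(7) = mex{0} = 1
g(8) = mex{1} = 0
So g(8) = 0.
By the Sprague-Grundy theorem, the Grundy value of a sum of independent games is the XOR of the component values.
Combined value = 9 ⊕ 0 = 9.

9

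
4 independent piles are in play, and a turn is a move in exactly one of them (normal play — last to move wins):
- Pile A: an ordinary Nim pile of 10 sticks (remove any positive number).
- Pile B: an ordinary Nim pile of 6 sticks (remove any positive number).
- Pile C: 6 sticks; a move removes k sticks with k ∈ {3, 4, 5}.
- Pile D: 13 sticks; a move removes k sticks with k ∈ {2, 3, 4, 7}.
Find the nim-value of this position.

Pile A is a plain Nim pile of size 10, so its Grundy value is 10.
Pile B is a plain Nim pile of size 6, so its Grundy value is 6.
Grundy values for pile C (subtraction set {3, 4, 5}):
k:     0  1  2  3  4  5  6
g(k):  0  0  0  1  1  1  2
So g(6) = 2.
For pile D, compute g(0), g(1), … with moves {2, 3, 4, 7}:
k:     0  1  2  3  4  5  6  7  8  9 10 11 12 13
g(k):  0  0  1  1  2  2  0  3  1  4  2  0  0  1
So g(13) = 1.
The value of a disjunctive sum is the nim-sum of the parts.
Combined value = 10 ⊕ 6 ⊕ 2 ⊕ 1 = 15.

15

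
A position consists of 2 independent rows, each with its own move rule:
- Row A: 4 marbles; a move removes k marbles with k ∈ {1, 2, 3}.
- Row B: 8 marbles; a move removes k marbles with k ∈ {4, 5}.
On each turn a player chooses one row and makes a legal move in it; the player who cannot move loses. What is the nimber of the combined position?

Grundy values for row A (subtraction set {1, 2, 3}):
k:     0  1  2  3  4
g(k):  0  1  2  3  0
So g(4) = 0.
For row B, compute g(0), g(1), … with moves {4, 5}:
k:     0  1  2  3  4  5  6  7  8
g(k):  0  0  0  0  1  1  1  1  2
So g(8) = 2.
By the Sprague-Grundy theorem, the Grundy value of a sum of independent games is the XOR of the component values.
Combined value = 0 XOR 2 = 2.

2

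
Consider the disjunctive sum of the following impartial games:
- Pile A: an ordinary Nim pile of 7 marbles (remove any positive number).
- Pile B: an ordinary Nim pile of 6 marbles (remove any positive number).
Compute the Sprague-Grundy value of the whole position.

Pile A is a plain Nim pile of size 7, so its Grundy value is 7.
Pile B is a plain Nim pile of size 6, so its Grundy value is 6.
By the Sprague-Grundy theorem, the Grundy value of a sum of independent games is the XOR of the component values.
Combined value = 7 ⊕ 6 = 1.

1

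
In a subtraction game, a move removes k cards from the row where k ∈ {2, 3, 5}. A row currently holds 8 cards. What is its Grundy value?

0

Grundy values for subtraction set {2, 3, 5}:
g(0) = mex{} = 0
g(1) = mex{} = 0
g(2) = mex{0} = 1
g(3) = mex{0} = 1
g(4) = mex{0,1} = 2
g(5) = mex{0,1} = 2
g(6) = mex{0,1,2} = 3
g(7) = mex{1,2} = 0
g(8) = mex{1,2,3} = 0
So g(8) = 0.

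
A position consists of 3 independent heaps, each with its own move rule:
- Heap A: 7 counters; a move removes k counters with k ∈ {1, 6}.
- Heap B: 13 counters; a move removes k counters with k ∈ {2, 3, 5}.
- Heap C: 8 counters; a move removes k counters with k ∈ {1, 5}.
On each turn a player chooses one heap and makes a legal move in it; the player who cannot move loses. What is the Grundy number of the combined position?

For heap A, compute g(0), g(1), … with moves {1, 6}:
g(0) = mex{} = 0
g(1) = mex{0} = 1
g(2) = mex{1} = 0
g(3) = mex{0} = 1
g(4) = mex{1} = 0
g(5) = mex{0} = 1
g(6) = mex{0,1} = 2
g(7) = mex{1,2} = 0
So g(7) = 0.
Grundy values for heap B (subtraction set {2, 3, 5}):
k:     0  1  2  3  4  5  6  7  8  9 10 11 12 13
g(k):  0  0  1  1  2  2  3  0  0  1  1  2  2  3
So g(13) = 3.
For heap C, compute g(0), g(1), … with moves {1, 5}:
k:     0  1  2  3  4  5  6  7  8
g(k):  0  1  0  1  0  1  0  1  0
So g(8) = 0.
By the Sprague-Grundy theorem, the Grundy value of a sum of independent games is the XOR of the component values.
Combined value = 0 ⊕ 3 ⊕ 0 = 3.

3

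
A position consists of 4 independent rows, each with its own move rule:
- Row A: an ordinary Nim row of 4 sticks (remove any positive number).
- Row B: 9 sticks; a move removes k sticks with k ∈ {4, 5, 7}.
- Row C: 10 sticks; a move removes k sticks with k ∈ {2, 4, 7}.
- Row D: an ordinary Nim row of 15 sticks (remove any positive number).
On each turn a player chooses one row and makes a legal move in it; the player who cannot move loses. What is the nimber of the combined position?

11

Row A is a plain Nim row of size 4, so its Grundy value is 4.
For row B, compute g(0), g(1), … with moves {4, 5, 7}:
g(0) = mex{} = 0
g(1) = mex{} = 0
g(2) = mex{} = 0
g(3) = mex{} = 0
g(4) = mex{0} = 1
g(5) = mex{0} = 1
g(6) = mex{0} = 1
g(7) = mex{0} = 1
g(8) = mex{0,1} = 2
g(9) = mex{0,1} = 2
So g(9) = 2.
For row C, compute g(0), g(1), … with moves {2, 4, 7}:
k:     0  1  2  3  4  5  6  7  8  9 10
g(k):  0  0  1  1  2  2  0  3  1  0  2
So g(10) = 2.
Row D is a plain Nim row of size 15, so its Grundy value is 15.
By the Sprague-Grundy theorem, the Grundy value of a sum of independent games is the XOR of the component values.
Combined value = 4 XOR 2 XOR 2 XOR 15 = 11.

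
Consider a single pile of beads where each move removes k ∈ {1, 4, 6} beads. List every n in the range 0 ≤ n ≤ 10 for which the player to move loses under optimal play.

Grundy values for subtraction set {1, 4, 6}:
k:     0  1  2  3  4  5  6  7  8  9 10
g(k):  0  1  0  1  2  0  1  0  1  2  0
The P-positions (g = 0) in 0..10 are 0, 2, 5, 7, 10.

0, 2, 5, 7, 10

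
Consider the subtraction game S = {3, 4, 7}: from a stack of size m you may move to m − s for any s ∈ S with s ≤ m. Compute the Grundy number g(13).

1

Grundy values for subtraction set {3, 4, 7}:
k:     0  1  2  3  4  5  6  7  8  9 10 11 12 13
g(k):  0  0  0  1  1  1  2  2  2  3  0  0  0  1
So g(13) = 1.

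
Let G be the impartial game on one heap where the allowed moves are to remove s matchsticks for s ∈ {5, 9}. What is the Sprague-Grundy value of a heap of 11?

2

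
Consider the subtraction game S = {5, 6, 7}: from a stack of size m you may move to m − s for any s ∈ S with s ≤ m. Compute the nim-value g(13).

0

Build the Grundy sequence with g(k) = mex{g(k−s) : s ∈ {5, 6, 7}, s ≤ k}:
k:     0  1  2  3  4  5  6  7  8  9 10 11 12 13
g(k):  0  0  0  0  0  1  1  1  1  1  2  2  0  0
So g(13) = 0.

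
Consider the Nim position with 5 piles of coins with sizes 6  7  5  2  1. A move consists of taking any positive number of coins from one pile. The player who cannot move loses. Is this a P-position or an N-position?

N-position

Compute the nim-sum pairwise:
6 XOR 7 = 1
1 XOR 5 = 4
4 XOR 2 = 6
6 XOR 1 = 7
The nim-sum is 7 ≠ 0, so this is an N-position: the player to move can win.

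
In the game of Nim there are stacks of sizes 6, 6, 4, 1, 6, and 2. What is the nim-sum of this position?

1

Write each in binary and XOR column by column:
  110  (6)
  110  (6)
  100  (4)
  001  (1)
  110  (6)
  010  (2)
  ---
  001  (1)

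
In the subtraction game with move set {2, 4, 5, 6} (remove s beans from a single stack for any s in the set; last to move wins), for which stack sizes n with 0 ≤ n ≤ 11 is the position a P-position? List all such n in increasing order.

0, 1, 8, 9

Compute g(0), g(1), … for moves {2, 4, 5, 6}:
k:     0  1  2  3  4  5  6  7  8  9 10 11
g(k):  0  0  1  1  2  2  3  3  0  0  1  1
The P-positions (g = 0) in 0..11 are 0, 1, 8, 9.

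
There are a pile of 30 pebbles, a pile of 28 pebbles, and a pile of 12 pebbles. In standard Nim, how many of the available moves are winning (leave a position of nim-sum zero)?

3

Nim-sum: 30 ^ 28 ^ 12 = 14.
The overall nim-sum is X = 14. A pile of size p has a winning move iff p XOR X < p (reduce it to p XOR X).
  30: 30 XOR 14 = 16 < 30 — winning move (to 16).
  28: 28 XOR 14 = 18 < 28 — winning move (to 18).
  12: 12 XOR 14 = 2 < 12 — winning move (to 2).
That gives 3 winning moves.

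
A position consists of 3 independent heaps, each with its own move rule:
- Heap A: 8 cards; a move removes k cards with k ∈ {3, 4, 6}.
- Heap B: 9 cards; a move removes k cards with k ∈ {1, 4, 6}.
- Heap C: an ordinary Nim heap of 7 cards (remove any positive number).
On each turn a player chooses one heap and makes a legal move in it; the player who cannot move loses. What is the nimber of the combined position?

Grundy values for heap A (subtraction set {3, 4, 6}):
g(0) = mex{} = 0
g(1) = mex{} = 0
g(2) = mex{} = 0
g(3) = mex{0} = 1
g(4) = mex{0} = 1
g(5) = mex{0} = 1
g(6) = mex{0,1} = 2
g(7) = mex{0,1} = 2
g(8) = mex{0,1} = 2
So g(8) = 2.
For heap B, compute g(0), g(1), … with moves {1, 4, 6}:
g(0) = mex{} = 0
g(1) = mex{0} = 1
g(2) = mex{1} = 0
g(3) = mex{0} = 1
g(4) = mex{0,1} = 2
g(5) = mex{1,2} = 0
g(6) = mex{0} = 1
g(7) = mex{1} = 0
g(8) = mex{0,2} = 1
g(9) = mex{0,1} = 2
So g(9) = 2.
Heap C is a plain Nim heap of size 7, so its Grundy value is 7.
The value of a disjunctive sum is the nim-sum of the parts.
Combined value = 2 XOR 2 XOR 7 = 7.

7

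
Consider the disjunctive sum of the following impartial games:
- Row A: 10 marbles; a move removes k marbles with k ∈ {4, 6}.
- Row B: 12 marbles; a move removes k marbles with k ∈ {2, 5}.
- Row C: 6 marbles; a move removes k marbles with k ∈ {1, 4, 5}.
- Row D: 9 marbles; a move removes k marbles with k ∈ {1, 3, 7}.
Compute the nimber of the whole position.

1

For row A, compute g(0), g(1), … with moves {4, 6}:
g(0) = mex{} = 0
g(1) = mex{} = 0
g(2) = mex{} = 0
g(3) = mex{} = 0
g(4) = mex{0} = 1
g(5) = mex{0} = 1
g(6) = mex{0} = 1
g(7) = mex{0} = 1
g(8) = mex{0,1} = 2
g(9) = mex{0,1} = 2
g(10) = mex{1} = 0
So g(10) = 0.
For row B, compute g(0), g(1), … with moves {2, 5}:
k:     0  1  2  3  4  5  6  7  8  9 10 11 12
g(k):  0  0  1  1  0  2  1  0  0  1  1  0  2
So g(12) = 2.
For row C, compute g(0), g(1), … with moves {1, 4, 5}:
k:     0  1  2  3  4  5  6
g(k):  0  1  0  1  2  3  2
So g(6) = 2.
For row D, compute g(0), g(1), … with moves {1, 3, 7}:
k:     0  1  2  3  4  5  6  7  8  9
g(k):  0  1  0  1  0  1  0  1  0  1
So g(9) = 1.
By the Sprague-Grundy theorem, the Grundy value of a sum of independent games is the XOR of the component values.
Combined value = 0 XOR 2 XOR 2 XOR 1 = 1.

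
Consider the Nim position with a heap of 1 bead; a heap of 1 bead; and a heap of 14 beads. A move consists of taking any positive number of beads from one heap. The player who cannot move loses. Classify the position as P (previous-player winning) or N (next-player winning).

N-position

Write each in binary and XOR column by column:
  0001  (1)
  0001  (1)
  1110  (14)
  ----
  1110  (14)
The nim-sum is 14 ≠ 0, so this is an N-position: the player to move can win.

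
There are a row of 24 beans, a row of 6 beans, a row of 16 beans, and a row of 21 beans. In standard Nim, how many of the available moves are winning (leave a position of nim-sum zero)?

3

Compute the nim-sum pairwise:
24 ^ 6 = 30
30 ^ 16 = 14
14 ^ 21 = 27
The overall nim-sum is X = 27. A row of size p has a winning move iff p XOR X < p (reduce it to p XOR X).
  24: 24 XOR 27 = 3 < 24 — winning move (to 3).
  6: 6 XOR 27 = 29 ≥ 6 — no move.
  16: 16 XOR 27 = 11 < 16 — winning move (to 11).
  21: 21 XOR 27 = 14 < 21 — winning move (to 14).
That gives 3 winning moves.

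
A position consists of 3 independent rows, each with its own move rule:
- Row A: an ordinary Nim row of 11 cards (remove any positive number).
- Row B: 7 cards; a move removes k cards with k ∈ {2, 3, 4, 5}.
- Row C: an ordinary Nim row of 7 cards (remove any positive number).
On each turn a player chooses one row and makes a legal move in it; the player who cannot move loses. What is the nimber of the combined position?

Row A is a plain Nim row of size 11, so its Grundy value is 11.
Grundy values for row B (subtraction set {2, 3, 4, 5}):
k:     0  1  2  3  4  5  6  7
g(k):  0  0  1  1  2  2  3  0
So g(7) = 0.
Row C is a plain Nim row of size 7, so its Grundy value is 7.
The value of a disjunctive sum is the nim-sum of the parts.
Combined value = 11 ⊕ 0 ⊕ 7 = 12.

12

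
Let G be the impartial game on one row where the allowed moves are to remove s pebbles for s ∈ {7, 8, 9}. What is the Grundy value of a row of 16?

Compute g(0), g(1), … for moves {7, 8, 9}:
k:     0  1  2  3  4  5  6  7  8  9 10 11 12 13 14 15 16
g(k):  0  0  0  0  0  0  0  1  1  1  1  1  1  1  2  2  0
So g(16) = 0.

0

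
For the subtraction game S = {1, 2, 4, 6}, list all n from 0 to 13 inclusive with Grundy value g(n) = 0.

0, 3, 8, 11

Grundy values for subtraction set {1, 2, 4, 6}:
k:     0  1  2  3  4  5  6  7  8  9 10 11 12 13
g(k):  0  1  2  0  1  2  3  4  0  1  2  0  1  2
The P-positions (g = 0) in 0..13 are 0, 3, 8, 11.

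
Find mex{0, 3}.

1

0 is in the set but 1 is not, so the mex is 1.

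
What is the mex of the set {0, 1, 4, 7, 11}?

The values 0, 1 are all present; 2 is the first non-negative integer missing from the set.

2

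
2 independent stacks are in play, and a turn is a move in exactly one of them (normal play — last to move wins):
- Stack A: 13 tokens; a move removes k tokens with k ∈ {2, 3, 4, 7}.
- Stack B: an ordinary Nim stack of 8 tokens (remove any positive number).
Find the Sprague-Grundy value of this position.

9

For stack A, compute g(0), g(1), … with moves {2, 3, 4, 7}:
g(0) = mex{} = 0
g(1) = mex{} = 0
g(2) = mex{0} = 1
g(3) = mex{0} = 1
g(4) = mex{0,1} = 2
g(5) = mex{0,1} = 2
g(6) = mex{1,2} = 0
g(7) = mex{0,1,2} = 3
g(8) = mex{0,2} = 1
g(9) = mex{0,1,2,3} = 4
g(10) = mex{0,1,3} = 2
g(11) = mex{1,2,3,4} = 0
g(12) = mex{1,2,4} = 0
g(13) = mex{0,2,4} = 1
So g(13) = 1.
Stack B is a plain Nim stack of size 8, so its Grundy value is 8.
The value of a disjunctive sum is the nim-sum of the parts.
Combined value = 1 XOR 8 = 9.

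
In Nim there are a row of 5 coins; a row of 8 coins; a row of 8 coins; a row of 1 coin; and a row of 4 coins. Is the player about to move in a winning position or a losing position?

Losing position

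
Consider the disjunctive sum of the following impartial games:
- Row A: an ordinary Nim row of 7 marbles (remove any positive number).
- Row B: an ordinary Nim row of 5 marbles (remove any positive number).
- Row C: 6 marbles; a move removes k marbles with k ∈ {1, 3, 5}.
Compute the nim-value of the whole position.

2

Row A is a plain Nim row of size 7, so its Grundy value is 7.
Row B is a plain Nim row of size 5, so its Grundy value is 5.
Grundy values for row C (subtraction set {1, 3, 5}):
g(0) = mex{} = 0
g(1) = mex{0} = 1
g(2) = mex{1} = 0
g(3) = mex{0} = 1
g(4) = mex{1} = 0
g(5) = mex{0} = 1
g(6) = mex{1} = 0
So g(6) = 0.
By the Sprague-Grundy theorem, the Grundy value of a sum of independent games is the XOR of the component values.
Combined value = 7 ⊕ 5 ⊕ 0 = 2.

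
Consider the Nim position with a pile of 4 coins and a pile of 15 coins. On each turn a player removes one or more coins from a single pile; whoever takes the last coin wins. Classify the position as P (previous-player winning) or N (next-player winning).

N-position

Compute the nim-sum pairwise:
4 ⊕ 15 = 11
The nim-sum is 11 ≠ 0, so this is an N-position: the player to move can win.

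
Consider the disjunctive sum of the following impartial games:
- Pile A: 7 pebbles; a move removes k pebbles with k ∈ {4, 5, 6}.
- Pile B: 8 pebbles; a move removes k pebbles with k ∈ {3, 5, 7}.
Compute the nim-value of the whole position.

Grundy values for pile A (subtraction set {4, 5, 6}):
k:     0  1  2  3  4  5  6  7
g(k):  0  0  0  0  1  1  1  1
So g(7) = 1.
Build the Grundy sequence for pile B with g(k) = mex{g(k−s) : s ∈ {3, 5, 7}, s ≤ k}:
k:     0  1  2  3  4  5  6  7  8
g(k):  0  0  0  1  1  1  2  2  2
So g(8) = 2.
By the Sprague-Grundy theorem, the Grundy value of a sum of independent games is the XOR of the component values.
Combined value = 1 ⊕ 2 = 3.

3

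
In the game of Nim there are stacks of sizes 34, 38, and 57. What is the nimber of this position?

Write each in binary and XOR column by column:
  100010  (34)
  100110  (38)
  111001  (57)
  ------
  111101  (61)

61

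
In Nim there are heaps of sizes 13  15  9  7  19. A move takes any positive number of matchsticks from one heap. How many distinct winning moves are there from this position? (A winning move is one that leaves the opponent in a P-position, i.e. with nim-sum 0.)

1

Compute the nim-sum pairwise:
13 ⊕ 15 = 2
2 ⊕ 9 = 11
11 ⊕ 7 = 12
12 ⊕ 19 = 31
The overall nim-sum is X = 31. A heap of size p has a winning move iff p XOR X < p (reduce it to p XOR X).
  13: 13 XOR 31 = 18 ≥ 13 — no move.
  15: 15 XOR 31 = 16 ≥ 15 — no move.
  9: 9 XOR 31 = 22 ≥ 9 — no move.
  7: 7 XOR 31 = 24 ≥ 7 — no move.
  19: 19 XOR 31 = 12 < 19 — winning move (to 12).
That gives 1 winning move.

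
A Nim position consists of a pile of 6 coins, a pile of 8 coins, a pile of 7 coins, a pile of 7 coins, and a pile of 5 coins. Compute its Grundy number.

11

Compute the nim-sum pairwise:
6 ^ 8 = 14
14 ^ 7 = 9
9 ^ 7 = 14
14 ^ 5 = 11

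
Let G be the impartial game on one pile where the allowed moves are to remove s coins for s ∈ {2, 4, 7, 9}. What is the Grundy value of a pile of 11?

Compute g(0), g(1), … for moves {2, 4, 7, 9}:
k:     0  1  2  3  4  5  6  7  8  9 10 11
g(k):  0  0  1  1  2  2  0  3  1  4  2  0
So g(11) = 0.

0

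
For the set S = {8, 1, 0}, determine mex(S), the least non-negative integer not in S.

2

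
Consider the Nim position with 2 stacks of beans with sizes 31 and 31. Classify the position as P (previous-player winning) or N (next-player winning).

P-position

Compute the nim-sum pairwise:
31 ⊕ 31 = 0
The nim-sum is 0, so this is a P-position: the player to move is in a losing position under optimal play.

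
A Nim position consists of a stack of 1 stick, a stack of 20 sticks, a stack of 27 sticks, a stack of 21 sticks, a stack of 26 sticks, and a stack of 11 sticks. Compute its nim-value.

10

Bitwise XOR of the heap sizes:
  00001  (1)
  10100  (20)
  11011  (27)
  10101  (21)
  11010  (26)
  01011  (11)
  -----
  01010  (10)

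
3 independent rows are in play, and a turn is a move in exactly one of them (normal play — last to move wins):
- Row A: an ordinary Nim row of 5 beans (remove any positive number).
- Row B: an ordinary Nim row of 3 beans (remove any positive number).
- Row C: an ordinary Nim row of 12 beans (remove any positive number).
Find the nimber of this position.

10

Row A is a plain Nim row of size 5, so its Grundy value is 5.
Row B is a plain Nim row of size 3, so its Grundy value is 3.
Row C is a plain Nim row of size 12, so its Grundy value is 12.
The value of a disjunctive sum is the nim-sum of the parts.
Combined value = 5 ⊕ 3 ⊕ 12 = 10.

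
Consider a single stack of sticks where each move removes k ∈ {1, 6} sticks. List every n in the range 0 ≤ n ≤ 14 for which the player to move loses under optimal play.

Grundy values for subtraction set {1, 6}:
g(0) = mex{} = 0
g(1) = mex{0} = 1
g(2) = mex{1} = 0
g(3) = mex{0} = 1
g(4) = mex{1} = 0
g(5) = mex{0} = 1
g(6) = mex{0,1} = 2
g(7) = mex{1,2} = 0
g(8) = mex{0} = 1
g(9) = mex{1} = 0
g(10) = mex{0} = 1
g(11) = mex{1} = 0
g(12) = mex{0,2} = 1
g(13) = mex{0,1} = 2
g(14) = mex{1,2} = 0
The P-positions (g = 0) in 0..14 are 0, 2, 4, 7, 9, 11, 14.

0, 2, 4, 7, 9, 11, 14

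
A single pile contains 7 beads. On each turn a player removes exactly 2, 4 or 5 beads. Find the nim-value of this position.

0

Grundy values for subtraction set {2, 4, 5}:
g(0) = mex{} = 0
g(1) = mex{} = 0
g(2) = mex{0} = 1
g(3) = mex{0} = 1
g(4) = mex{0,1} = 2
g(5) = mex{0,1} = 2
g(6) = mex{0,1,2} = 3
g(7) = mex{1,2} = 0
So g(7) = 0.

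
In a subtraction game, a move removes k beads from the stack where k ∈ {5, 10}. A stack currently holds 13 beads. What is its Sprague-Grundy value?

Compute g(0), g(1), … for moves {5, 10}:
k:     0  1  2  3  4  5  6  7  8  9 10 11 12 13
g(k):  0  0  0  0  0  1  1  1  1  1  2  2  2  2
So g(13) = 2.

2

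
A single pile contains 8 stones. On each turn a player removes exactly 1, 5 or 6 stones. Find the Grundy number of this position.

Compute g(0), g(1), … for moves {1, 5, 6}:
k:     0  1  2  3  4  5  6  7  8
g(k):  0  1  0  1  0  1  2  3  2
So g(8) = 2.

2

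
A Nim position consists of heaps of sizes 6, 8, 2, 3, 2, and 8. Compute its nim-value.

Compute the nim-sum pairwise:
6 ^ 8 = 14
14 ^ 2 = 12
12 ^ 3 = 15
15 ^ 2 = 13
13 ^ 8 = 5

5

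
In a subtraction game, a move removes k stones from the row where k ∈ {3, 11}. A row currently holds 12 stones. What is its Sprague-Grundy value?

2

Grundy values for subtraction set {3, 11}:
g(0) = mex{} = 0
g(1) = mex{} = 0
g(2) = mex{} = 0
g(3) = mex{0} = 1
g(4) = mex{0} = 1
g(5) = mex{0} = 1
g(6) = mex{1} = 0
g(7) = mex{1} = 0
g(8) = mex{1} = 0
g(9) = mex{0} = 1
g(10) = mex{0} = 1
g(11) = mex{0} = 1
g(12) = mex{0,1} = 2
So g(12) = 2.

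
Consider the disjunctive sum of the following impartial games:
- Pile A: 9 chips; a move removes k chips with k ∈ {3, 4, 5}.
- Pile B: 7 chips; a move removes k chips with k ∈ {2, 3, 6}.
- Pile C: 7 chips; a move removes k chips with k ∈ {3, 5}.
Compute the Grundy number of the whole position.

Build the Grundy sequence for pile A with g(k) = mex{g(k−s) : s ∈ {3, 4, 5}, s ≤ k}:
g(0) = mex{} = 0
g(1) = mex{} = 0
g(2) = mex{} = 0
g(3) = mex{0} = 1
g(4) = mex{0} = 1
g(5) = mex{0} = 1
g(6) = mex{0,1} = 2
g(7) = mex{0,1} = 2
g(8) = mex{1} = 0
g(9) = mex{1,2} = 0
So g(9) = 0.
For pile B, compute g(0), g(1), … with moves {2, 3, 6}:
g(0) = mex{} = 0
g(1) = mex{} = 0
g(2) = mex{0} = 1
g(3) = mex{0} = 1
g(4) = mex{0,1} = 2
g(5) = mex{1} = 0
g(6) = mex{0,1,2} = 3
g(7) = mex{0,2} = 1
So g(7) = 1.
Grundy values for pile C (subtraction set {3, 5}):
k:     0  1  2  3  4  5  6  7
g(k):  0  0  0  1  1  1  2  2
So g(7) = 2.
By the Sprague-Grundy theorem, the Grundy value of a sum of independent games is the XOR of the component values.
Combined value = 0 ⊕ 1 ⊕ 2 = 3.

3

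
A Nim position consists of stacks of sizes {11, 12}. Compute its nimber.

7

Write each in binary and XOR column by column:
  1011  (11)
  1100  (12)
  ----
  0111  (7)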